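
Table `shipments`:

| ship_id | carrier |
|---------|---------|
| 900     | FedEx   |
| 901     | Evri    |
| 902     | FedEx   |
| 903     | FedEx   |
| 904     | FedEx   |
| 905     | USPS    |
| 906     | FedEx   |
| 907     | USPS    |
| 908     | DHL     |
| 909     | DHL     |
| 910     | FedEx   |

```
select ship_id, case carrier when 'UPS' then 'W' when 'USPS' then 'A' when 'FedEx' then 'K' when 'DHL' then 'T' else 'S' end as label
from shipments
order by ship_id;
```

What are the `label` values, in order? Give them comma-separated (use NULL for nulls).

ship_id=900: carrier='FedEx' → K
ship_id=901: ELSE → S
ship_id=902: carrier='FedEx' → K
ship_id=903: carrier='FedEx' → K
ship_id=904: carrier='FedEx' → K
ship_id=905: carrier='USPS' → A
ship_id=906: carrier='FedEx' → K
ship_id=907: carrier='USPS' → A
ship_id=908: carrier='DHL' → T
ship_id=909: carrier='DHL' → T
ship_id=910: carrier='FedEx' → K

K, S, K, K, K, A, K, A, T, T, K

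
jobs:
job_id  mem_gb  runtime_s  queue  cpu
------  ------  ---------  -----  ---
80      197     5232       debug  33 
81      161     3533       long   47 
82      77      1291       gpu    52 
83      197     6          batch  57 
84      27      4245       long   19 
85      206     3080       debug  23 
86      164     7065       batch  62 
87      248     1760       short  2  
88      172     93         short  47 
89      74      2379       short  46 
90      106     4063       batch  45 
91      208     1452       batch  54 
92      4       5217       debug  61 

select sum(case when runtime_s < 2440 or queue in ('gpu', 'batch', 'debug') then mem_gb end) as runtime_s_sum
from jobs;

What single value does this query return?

job_id=80: ✓ → 197
job_id=81: ✗
job_id=82: ✓ → 77
job_id=83: ✓ → 197
job_id=84: ✗
job_id=85: ✓ → 206
job_id=86: ✓ → 164
job_id=87: ✓ → 248
job_id=88: ✓ → 172
job_id=89: ✓ → 74
job_id=90: ✓ → 106
job_id=91: ✓ → 208
job_id=92: ✓ → 4
runtime_s_sum = 197 + 77 + 197 + 206 + 164 + 248 + 172 + 74 + 106 + 208 + 4 = 1653

1653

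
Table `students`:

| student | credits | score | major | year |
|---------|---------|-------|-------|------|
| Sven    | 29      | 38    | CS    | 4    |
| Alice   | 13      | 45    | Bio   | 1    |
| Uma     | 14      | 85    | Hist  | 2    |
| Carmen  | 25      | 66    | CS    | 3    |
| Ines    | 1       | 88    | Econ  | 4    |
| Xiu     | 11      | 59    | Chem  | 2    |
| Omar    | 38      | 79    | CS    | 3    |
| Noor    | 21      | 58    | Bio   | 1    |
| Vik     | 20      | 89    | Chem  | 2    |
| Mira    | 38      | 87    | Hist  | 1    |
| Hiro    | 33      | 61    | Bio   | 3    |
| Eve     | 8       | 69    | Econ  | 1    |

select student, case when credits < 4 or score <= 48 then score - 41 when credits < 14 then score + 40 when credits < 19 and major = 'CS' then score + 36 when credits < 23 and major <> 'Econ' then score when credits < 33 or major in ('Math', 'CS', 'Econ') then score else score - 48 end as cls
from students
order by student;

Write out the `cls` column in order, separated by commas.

student=Alice: credits < 4 or score <= 48 → 4
student=Carmen: credits < 33 or major in ('Math', 'CS', 'Econ') → 66
student=Eve: credits < 14 → 109
student=Hiro: ELSE → 13
student=Ines: credits < 4 or score <= 48 → 47
student=Mira: ELSE → 39
student=Noor: credits < 23 and major <> 'Econ' → 58
student=Omar: credits < 33 or major in ('Math', 'CS', 'Econ') → 79
student=Sven: credits < 4 or score <= 48 → -3
student=Uma: credits < 23 and major <> 'Econ' → 85
student=Vik: credits < 23 and major <> 'Econ' → 89
student=Xiu: credits < 14 → 99

4, 66, 109, 13, 47, 39, 58, 79, -3, 85, 89, 99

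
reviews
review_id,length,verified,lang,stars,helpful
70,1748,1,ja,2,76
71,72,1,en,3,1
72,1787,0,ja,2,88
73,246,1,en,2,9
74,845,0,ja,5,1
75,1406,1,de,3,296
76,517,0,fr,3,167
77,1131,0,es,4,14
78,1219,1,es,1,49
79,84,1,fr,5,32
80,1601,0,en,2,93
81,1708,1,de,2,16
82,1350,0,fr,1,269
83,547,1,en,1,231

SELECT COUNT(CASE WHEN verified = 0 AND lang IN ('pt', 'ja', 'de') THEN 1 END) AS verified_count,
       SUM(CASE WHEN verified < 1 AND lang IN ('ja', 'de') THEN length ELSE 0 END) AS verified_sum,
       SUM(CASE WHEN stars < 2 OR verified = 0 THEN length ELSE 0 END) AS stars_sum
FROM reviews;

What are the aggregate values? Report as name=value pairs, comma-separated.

verified_count=2, verified_sum=2632, stars_sum=8997

[verified_count: verified = 0 AND lang IN ('pt', 'ja', 'de')]
review_id=70: ✗
review_id=71: ✗
review_id=72: ✓ → 1
review_id=73: ✗
review_id=74: ✓ → 1
review_id=75: ✗
review_id=76: ✗
review_id=77: ✗
review_id=78: ✗
review_id=79: ✗
review_id=80: ✗
review_id=81: ✗
review_id=82: ✗
review_id=83: ✗
verified_count = COUNT(1, 1) = 2
—
[verified_sum: verified < 1 AND lang IN ('ja', 'de')]
review_id=70: ✗
review_id=71: ✗
review_id=72: ✓ → 1787
review_id=73: ✗
review_id=74: ✓ → 845
review_id=75: ✗
review_id=76: ✗
review_id=77: ✗
review_id=78: ✗
review_id=79: ✗
review_id=80: ✗
review_id=81: ✗
review_id=82: ✗
review_id=83: ✗
verified_sum = 1787 + 845 = 2632
—
[stars_sum: stars < 2 OR verified = 0]
review_id=70: ✗
review_id=71: ✗
review_id=72: ✓ → 1787
review_id=73: ✗
review_id=74: ✓ → 845
review_id=75: ✗
review_id=76: ✓ → 517
review_id=77: ✓ → 1131
review_id=78: ✓ → 1219
review_id=79: ✗
review_id=80: ✓ → 1601
review_id=81: ✗
review_id=82: ✓ → 1350
review_id=83: ✓ → 547
stars_sum = 1787 + 845 + 517 + 1131 + 1219 + 1601 + 1350 + 547 = 8997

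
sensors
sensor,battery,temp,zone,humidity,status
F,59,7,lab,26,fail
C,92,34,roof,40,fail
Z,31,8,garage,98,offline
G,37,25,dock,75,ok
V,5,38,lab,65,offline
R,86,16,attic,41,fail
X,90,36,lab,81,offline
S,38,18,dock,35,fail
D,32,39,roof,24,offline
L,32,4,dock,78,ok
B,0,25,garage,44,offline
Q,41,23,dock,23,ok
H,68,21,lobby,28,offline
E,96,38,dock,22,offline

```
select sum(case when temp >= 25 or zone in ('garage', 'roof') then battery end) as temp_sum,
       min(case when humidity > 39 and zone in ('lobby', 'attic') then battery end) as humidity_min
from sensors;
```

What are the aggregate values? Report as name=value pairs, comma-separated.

temp_sum=383, humidity_min=86

[temp_sum: temp >= 25 or zone in ('garage', 'roof')]
sensor=F: ✗
sensor=C: ✓ → 92
sensor=Z: ✓ → 31
sensor=G: ✓ → 37
sensor=V: ✓ → 5
sensor=R: ✗
sensor=X: ✓ → 90
sensor=S: ✗
sensor=D: ✓ → 32
sensor=L: ✗
sensor=B: ✓ → 0
sensor=Q: ✗
sensor=H: ✗
sensor=E: ✓ → 96
temp_sum = 92 + 31 + 37 + 5 + 90 + 32 + 96 = 383
—
[humidity_min: humidity > 39 and zone in ('lobby', 'attic')]
sensor=F: ✗
sensor=C: ✗
sensor=Z: ✗
sensor=G: ✗
sensor=V: ✗
sensor=R: ✓ → 86
sensor=X: ✗
sensor=S: ✗
sensor=D: ✗
sensor=L: ✗
sensor=B: ✗
sensor=Q: ✗
sensor=H: ✗
sensor=E: ✗
humidity_min = MIN(86) = 86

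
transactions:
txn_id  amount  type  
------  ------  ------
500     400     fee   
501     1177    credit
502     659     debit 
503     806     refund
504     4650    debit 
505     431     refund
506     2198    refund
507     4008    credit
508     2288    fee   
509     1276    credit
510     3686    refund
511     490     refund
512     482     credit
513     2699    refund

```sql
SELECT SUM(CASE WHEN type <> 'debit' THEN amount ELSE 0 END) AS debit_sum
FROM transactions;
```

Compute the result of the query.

19941

txn_id=500: ✓ → 400
txn_id=501: ✓ → 1177
txn_id=502: ✗
txn_id=503: ✓ → 806
txn_id=504: ✗
txn_id=505: ✓ → 431
txn_id=506: ✓ → 2198
txn_id=507: ✓ → 4008
txn_id=508: ✓ → 2288
txn_id=509: ✓ → 1276
txn_id=510: ✓ → 3686
txn_id=511: ✓ → 490
txn_id=512: ✓ → 482
txn_id=513: ✓ → 2699
debit_sum = 400 + 1177 + 806 + 431 + 2198 + 4008 + 2288 + 1276 + 3686 + 490 + 482 + 2699 = 19941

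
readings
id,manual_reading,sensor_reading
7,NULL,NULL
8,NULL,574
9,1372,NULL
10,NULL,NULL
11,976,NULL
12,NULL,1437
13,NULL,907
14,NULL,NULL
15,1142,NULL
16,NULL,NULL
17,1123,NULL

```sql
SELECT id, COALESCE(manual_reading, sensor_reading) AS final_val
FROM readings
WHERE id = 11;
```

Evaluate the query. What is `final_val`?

id = 11: manual_reading=976, sensor_reading=NULL.
manual_reading=976 → 976

976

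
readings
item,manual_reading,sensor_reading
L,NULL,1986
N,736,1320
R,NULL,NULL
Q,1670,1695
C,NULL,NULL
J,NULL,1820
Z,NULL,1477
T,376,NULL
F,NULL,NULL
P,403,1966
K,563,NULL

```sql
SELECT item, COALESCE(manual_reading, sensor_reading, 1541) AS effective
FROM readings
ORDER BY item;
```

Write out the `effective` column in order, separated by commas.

1541, 1541, 1820, 563, 1986, 736, 403, 1670, 1541, 376, 1477

item=C: manual_reading=NULL, sensor_reading=NULL, → literal 1541 → 1541
item=F: manual_reading=NULL, sensor_reading=NULL, → literal 1541 → 1541
item=J: manual_reading=NULL, sensor_reading=1820 → 1820
item=K: manual_reading=563 → 563
item=L: manual_reading=NULL, sensor_reading=1986 → 1986
item=N: manual_reading=736 → 736
item=P: manual_reading=403 → 403
item=Q: manual_reading=1670 → 1670
item=R: manual_reading=NULL, sensor_reading=NULL, → literal 1541 → 1541
item=T: manual_reading=376 → 376
item=Z: manual_reading=NULL, sensor_reading=1477 → 1477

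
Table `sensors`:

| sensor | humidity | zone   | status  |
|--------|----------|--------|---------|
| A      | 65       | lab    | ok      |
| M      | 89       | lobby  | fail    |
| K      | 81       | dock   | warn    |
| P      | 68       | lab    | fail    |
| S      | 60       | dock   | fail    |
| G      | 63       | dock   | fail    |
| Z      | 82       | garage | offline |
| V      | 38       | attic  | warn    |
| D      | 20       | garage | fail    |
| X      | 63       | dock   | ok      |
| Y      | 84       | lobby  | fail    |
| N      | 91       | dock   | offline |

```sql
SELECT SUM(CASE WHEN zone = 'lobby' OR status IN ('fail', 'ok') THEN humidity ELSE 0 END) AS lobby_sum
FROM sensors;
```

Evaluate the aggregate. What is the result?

sensor=A: ✓ → 65
sensor=M: ✓ → 89
sensor=K: ✗
sensor=P: ✓ → 68
sensor=S: ✓ → 60
sensor=G: ✓ → 63
sensor=Z: ✗
sensor=V: ✗
sensor=D: ✓ → 20
sensor=X: ✓ → 63
sensor=Y: ✓ → 84
sensor=N: ✗
lobby_sum = 65 + 89 + 68 + 60 + 63 + 20 + 63 + 84 = 512

512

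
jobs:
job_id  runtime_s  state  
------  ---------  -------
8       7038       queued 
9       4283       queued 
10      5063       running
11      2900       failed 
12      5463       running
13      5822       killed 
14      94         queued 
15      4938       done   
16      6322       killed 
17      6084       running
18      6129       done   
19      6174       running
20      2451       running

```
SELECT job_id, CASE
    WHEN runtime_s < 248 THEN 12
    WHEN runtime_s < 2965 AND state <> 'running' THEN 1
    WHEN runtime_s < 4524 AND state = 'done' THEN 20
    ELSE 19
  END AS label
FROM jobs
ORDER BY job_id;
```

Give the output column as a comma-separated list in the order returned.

job_id=8: ELSE → 19
job_id=9: ELSE → 19
job_id=10: ELSE → 19
job_id=11: runtime_s < 2965 AND state <> 'running' → 1
job_id=12: ELSE → 19
job_id=13: ELSE → 19
job_id=14: runtime_s < 248 → 12
job_id=15: ELSE → 19
job_id=16: ELSE → 19
job_id=17: ELSE → 19
job_id=18: ELSE → 19
job_id=19: ELSE → 19
job_id=20: ELSE → 19

19, 19, 19, 1, 19, 19, 12, 19, 19, 19, 19, 19, 19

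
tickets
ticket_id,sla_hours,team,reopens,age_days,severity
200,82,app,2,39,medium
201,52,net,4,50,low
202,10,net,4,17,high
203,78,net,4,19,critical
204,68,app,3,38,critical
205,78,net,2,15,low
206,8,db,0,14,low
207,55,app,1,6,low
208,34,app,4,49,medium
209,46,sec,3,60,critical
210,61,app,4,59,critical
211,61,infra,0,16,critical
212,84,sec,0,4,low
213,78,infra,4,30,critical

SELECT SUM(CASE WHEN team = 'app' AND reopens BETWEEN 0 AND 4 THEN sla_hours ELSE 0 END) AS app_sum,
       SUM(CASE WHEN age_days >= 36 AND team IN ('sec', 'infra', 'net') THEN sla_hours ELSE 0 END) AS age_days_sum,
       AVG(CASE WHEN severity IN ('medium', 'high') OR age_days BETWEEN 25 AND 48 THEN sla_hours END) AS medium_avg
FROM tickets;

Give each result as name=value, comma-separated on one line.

app_sum=300, age_days_sum=98, medium_avg=54.4

[app_sum: team = 'app' AND reopens BETWEEN 0 AND 4]
ticket_id=200: ✓ → 82
ticket_id=201: ✗
ticket_id=202: ✗
ticket_id=203: ✗
ticket_id=204: ✓ → 68
ticket_id=205: ✗
ticket_id=206: ✗
ticket_id=207: ✓ → 55
ticket_id=208: ✓ → 34
ticket_id=209: ✗
ticket_id=210: ✓ → 61
ticket_id=211: ✗
ticket_id=212: ✗
ticket_id=213: ✗
app_sum = 82 + 68 + 55 + 34 + 61 = 300
—
[age_days_sum: age_days >= 36 AND team IN ('sec', 'infra', 'net')]
ticket_id=200: ✗
ticket_id=201: ✓ → 52
ticket_id=202: ✗
ticket_id=203: ✗
ticket_id=204: ✗
ticket_id=205: ✗
ticket_id=206: ✗
ticket_id=207: ✗
ticket_id=208: ✗
ticket_id=209: ✓ → 46
ticket_id=210: ✗
ticket_id=211: ✗
ticket_id=212: ✗
ticket_id=213: ✗
age_days_sum = 52 + 46 = 98
—
[medium_avg: severity IN ('medium', 'high') OR age_days BETWEEN 25 AND 48]
ticket_id=200: ✓ → 82
ticket_id=201: ✗
ticket_id=202: ✓ → 10
ticket_id=203: ✗
ticket_id=204: ✓ → 68
ticket_id=205: ✗
ticket_id=206: ✗
ticket_id=207: ✗
ticket_id=208: ✓ → 34
ticket_id=209: ✗
ticket_id=210: ✗
ticket_id=211: ✗
ticket_id=212: ✗
ticket_id=213: ✓ → 78
medium_avg = (82 + 10 + 68 + 34 + 78) / 5 = 54.4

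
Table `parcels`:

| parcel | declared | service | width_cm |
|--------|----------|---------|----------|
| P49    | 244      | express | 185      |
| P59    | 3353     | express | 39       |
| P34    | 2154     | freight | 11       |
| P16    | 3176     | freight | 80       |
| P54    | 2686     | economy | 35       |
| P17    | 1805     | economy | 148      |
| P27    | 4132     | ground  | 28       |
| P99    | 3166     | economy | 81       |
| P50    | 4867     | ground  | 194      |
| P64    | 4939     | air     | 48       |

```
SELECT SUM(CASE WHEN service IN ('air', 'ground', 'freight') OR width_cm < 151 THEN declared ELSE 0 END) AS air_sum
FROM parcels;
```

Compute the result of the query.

30278

parcel=P49: ✗
parcel=P59: ✓ → 3353
parcel=P34: ✓ → 2154
parcel=P16: ✓ → 3176
parcel=P54: ✓ → 2686
parcel=P17: ✓ → 1805
parcel=P27: ✓ → 4132
parcel=P99: ✓ → 3166
parcel=P50: ✓ → 4867
parcel=P64: ✓ → 4939
air_sum = 3353 + 2154 + 3176 + 2686 + 1805 + 4132 + 3166 + 4867 + 4939 = 30278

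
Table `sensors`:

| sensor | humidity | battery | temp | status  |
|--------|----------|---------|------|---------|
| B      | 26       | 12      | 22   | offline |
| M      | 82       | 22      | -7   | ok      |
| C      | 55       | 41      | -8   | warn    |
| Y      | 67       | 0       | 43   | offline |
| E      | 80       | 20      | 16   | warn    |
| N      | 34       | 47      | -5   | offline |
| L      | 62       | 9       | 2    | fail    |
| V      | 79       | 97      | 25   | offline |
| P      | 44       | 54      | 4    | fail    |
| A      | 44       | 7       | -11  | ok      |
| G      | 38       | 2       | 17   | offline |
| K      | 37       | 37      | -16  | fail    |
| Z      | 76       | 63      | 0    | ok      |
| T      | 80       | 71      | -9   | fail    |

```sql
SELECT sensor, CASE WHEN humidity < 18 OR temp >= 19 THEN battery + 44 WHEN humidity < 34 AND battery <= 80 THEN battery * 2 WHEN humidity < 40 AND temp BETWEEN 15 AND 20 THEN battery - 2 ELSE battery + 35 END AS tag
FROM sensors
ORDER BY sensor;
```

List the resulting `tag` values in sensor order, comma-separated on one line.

sensor=A: ELSE → 42
sensor=B: humidity < 18 OR temp >= 19 → 56
sensor=C: ELSE → 76
sensor=E: ELSE → 55
sensor=G: humidity < 40 AND temp BETWEEN 15 AND 20 → 0
sensor=K: ELSE → 72
sensor=L: ELSE → 44
sensor=M: ELSE → 57
sensor=N: ELSE → 82
sensor=P: ELSE → 89
sensor=T: ELSE → 106
sensor=V: humidity < 18 OR temp >= 19 → 141
sensor=Y: humidity < 18 OR temp >= 19 → 44
sensor=Z: ELSE → 98

42, 56, 76, 55, 0, 72, 44, 57, 82, 89, 106, 141, 44, 98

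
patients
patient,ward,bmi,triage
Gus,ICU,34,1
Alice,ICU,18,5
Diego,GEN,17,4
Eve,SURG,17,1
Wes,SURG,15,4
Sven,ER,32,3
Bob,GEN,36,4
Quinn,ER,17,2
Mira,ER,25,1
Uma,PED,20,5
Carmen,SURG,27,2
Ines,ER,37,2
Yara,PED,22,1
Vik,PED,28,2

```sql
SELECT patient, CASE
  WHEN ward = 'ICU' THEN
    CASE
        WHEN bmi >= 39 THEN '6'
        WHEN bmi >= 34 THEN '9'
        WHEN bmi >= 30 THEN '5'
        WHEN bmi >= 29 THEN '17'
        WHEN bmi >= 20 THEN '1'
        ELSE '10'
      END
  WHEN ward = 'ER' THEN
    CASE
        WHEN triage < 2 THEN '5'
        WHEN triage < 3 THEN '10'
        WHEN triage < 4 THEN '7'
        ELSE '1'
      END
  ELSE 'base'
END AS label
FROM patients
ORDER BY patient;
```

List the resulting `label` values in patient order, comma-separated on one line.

10, base, base, base, base, 9, 10, 5, 10, 7, base, base, base, base

patient=Alice: ward='ICU' → inner[ELSE] → 10
patient=Bob: ward='GEN' → outer ELSE → base
patient=Carmen: ward='SURG' → outer ELSE → base
patient=Diego: ward='GEN' → outer ELSE → base
patient=Eve: ward='SURG' → outer ELSE → base
patient=Gus: ward='ICU' → inner[bmi >= 34] → 9
patient=Ines: ward='ER' → inner[triage < 3] → 10
patient=Mira: ward='ER' → inner[triage < 2] → 5
patient=Quinn: ward='ER' → inner[triage < 3] → 10
patient=Sven: ward='ER' → inner[triage < 4] → 7
patient=Uma: ward='PED' → outer ELSE → base
patient=Vik: ward='PED' → outer ELSE → base
patient=Wes: ward='SURG' → outer ELSE → base
patient=Yara: ward='PED' → outer ELSE → base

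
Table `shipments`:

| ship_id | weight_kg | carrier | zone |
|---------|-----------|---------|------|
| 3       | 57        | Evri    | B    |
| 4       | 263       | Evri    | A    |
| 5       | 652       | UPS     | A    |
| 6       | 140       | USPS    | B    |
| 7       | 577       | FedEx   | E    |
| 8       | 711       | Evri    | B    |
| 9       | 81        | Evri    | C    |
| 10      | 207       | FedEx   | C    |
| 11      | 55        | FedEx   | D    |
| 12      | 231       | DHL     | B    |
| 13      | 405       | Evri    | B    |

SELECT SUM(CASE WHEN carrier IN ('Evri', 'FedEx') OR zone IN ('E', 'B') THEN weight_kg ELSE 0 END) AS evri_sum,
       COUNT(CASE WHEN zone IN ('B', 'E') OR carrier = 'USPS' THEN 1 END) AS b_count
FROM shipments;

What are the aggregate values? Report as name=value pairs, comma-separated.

evri_sum=2727, b_count=6

[evri_sum: carrier IN ('Evri', 'FedEx') OR zone IN ('E', 'B')]
ship_id=3: ✓ → 57
ship_id=4: ✓ → 263
ship_id=5: ✗
ship_id=6: ✓ → 140
ship_id=7: ✓ → 577
ship_id=8: ✓ → 711
ship_id=9: ✓ → 81
ship_id=10: ✓ → 207
ship_id=11: ✓ → 55
ship_id=12: ✓ → 231
ship_id=13: ✓ → 405
evri_sum = 57 + 263 + 140 + 577 + 711 + 81 + 207 + 55 + 231 + 405 = 2727
—
[b_count: zone IN ('B', 'E') OR carrier = 'USPS']
ship_id=3: ✓ → 1
ship_id=4: ✗
ship_id=5: ✗
ship_id=6: ✓ → 1
ship_id=7: ✓ → 1
ship_id=8: ✓ → 1
ship_id=9: ✗
ship_id=10: ✗
ship_id=11: ✗
ship_id=12: ✓ → 1
ship_id=13: ✓ → 1
b_count = COUNT(1, 1, 1, 1, 1, 1) = 6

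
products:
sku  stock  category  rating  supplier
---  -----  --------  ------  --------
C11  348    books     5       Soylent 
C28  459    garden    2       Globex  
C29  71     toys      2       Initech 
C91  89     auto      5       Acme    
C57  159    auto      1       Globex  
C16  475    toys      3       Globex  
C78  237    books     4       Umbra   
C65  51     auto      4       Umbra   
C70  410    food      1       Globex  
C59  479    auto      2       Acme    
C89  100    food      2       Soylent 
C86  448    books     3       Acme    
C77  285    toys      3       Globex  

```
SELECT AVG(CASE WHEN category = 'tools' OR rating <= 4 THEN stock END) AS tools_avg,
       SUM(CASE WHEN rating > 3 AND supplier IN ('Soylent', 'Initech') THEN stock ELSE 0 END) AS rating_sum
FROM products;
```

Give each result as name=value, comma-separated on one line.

tools_avg=288.5454545455, rating_sum=348

[tools_avg: category = 'tools' OR rating <= 4]
sku=C11: ✗
sku=C28: ✓ → 459
sku=C29: ✓ → 71
sku=C91: ✗
sku=C57: ✓ → 159
sku=C16: ✓ → 475
sku=C78: ✓ → 237
sku=C65: ✓ → 51
sku=C70: ✓ → 410
sku=C59: ✓ → 479
sku=C89: ✓ → 100
sku=C86: ✓ → 448
sku=C77: ✓ → 285
tools_avg = (459 + 71 + 159 + 475 + 237 + 51 + 410 + 479 + 100 + 448 + 285) / 11 = 288.5454545455
—
[rating_sum: rating > 3 AND supplier IN ('Soylent', 'Initech')]
sku=C11: ✓ → 348
sku=C28: ✗
sku=C29: ✗
sku=C91: ✗
sku=C57: ✗
sku=C16: ✗
sku=C78: ✗
sku=C65: ✗
sku=C70: ✗
sku=C59: ✗
sku=C89: ✗
sku=C86: ✗
sku=C77: ✗
rating_sum = 348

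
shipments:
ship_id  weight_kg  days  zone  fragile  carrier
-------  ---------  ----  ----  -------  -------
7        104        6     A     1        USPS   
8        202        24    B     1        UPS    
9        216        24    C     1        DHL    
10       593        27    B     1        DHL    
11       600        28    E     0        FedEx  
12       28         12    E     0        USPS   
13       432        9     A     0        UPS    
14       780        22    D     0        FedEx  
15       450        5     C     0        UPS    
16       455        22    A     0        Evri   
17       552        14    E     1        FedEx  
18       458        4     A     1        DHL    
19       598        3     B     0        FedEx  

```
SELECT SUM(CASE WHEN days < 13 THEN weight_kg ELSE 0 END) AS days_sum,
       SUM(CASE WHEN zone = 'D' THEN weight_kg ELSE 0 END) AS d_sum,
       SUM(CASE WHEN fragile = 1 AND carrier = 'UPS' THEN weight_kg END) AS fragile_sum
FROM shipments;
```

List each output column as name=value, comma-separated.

[days_sum: days < 13]
ship_id=7: ✓ → 104
ship_id=8: ✗
ship_id=9: ✗
ship_id=10: ✗
ship_id=11: ✗
ship_id=12: ✓ → 28
ship_id=13: ✓ → 432
ship_id=14: ✗
ship_id=15: ✓ → 450
ship_id=16: ✗
ship_id=17: ✗
ship_id=18: ✓ → 458
ship_id=19: ✓ → 598
days_sum = 104 + 28 + 432 + 450 + 458 + 598 = 2070
—
[d_sum: zone = 'D']
ship_id=7: ✗
ship_id=8: ✗
ship_id=9: ✗
ship_id=10: ✗
ship_id=11: ✗
ship_id=12: ✗
ship_id=13: ✗
ship_id=14: ✓ → 780
ship_id=15: ✗
ship_id=16: ✗
ship_id=17: ✗
ship_id=18: ✗
ship_id=19: ✗
d_sum = 780
—
[fragile_sum: fragile = 1 AND carrier = 'UPS']
ship_id=7: ✗
ship_id=8: ✓ → 202
ship_id=9: ✗
ship_id=10: ✗
ship_id=11: ✗
ship_id=12: ✗
ship_id=13: ✗
ship_id=14: ✗
ship_id=15: ✗
ship_id=16: ✗
ship_id=17: ✗
ship_id=18: ✗
ship_id=19: ✗
fragile_sum = 202

days_sum=2070, d_sum=780, fragile_sum=202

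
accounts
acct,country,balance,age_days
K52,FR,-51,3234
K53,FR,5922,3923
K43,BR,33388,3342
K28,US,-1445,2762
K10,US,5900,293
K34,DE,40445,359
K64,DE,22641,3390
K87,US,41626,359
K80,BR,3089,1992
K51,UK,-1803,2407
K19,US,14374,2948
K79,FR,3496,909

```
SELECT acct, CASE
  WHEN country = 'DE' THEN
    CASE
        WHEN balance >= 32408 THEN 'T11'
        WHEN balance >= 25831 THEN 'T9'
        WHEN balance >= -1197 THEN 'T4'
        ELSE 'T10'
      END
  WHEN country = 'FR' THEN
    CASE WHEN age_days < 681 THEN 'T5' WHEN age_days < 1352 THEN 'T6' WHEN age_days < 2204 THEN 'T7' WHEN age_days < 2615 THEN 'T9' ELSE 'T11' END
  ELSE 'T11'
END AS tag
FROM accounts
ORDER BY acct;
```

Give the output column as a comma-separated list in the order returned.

acct=K10: country='US' → outer ELSE → T11
acct=K19: country='US' → outer ELSE → T11
acct=K28: country='US' → outer ELSE → T11
acct=K34: country='DE' → inner[balance >= 32408] → T11
acct=K43: country='BR' → outer ELSE → T11
acct=K51: country='UK' → outer ELSE → T11
acct=K52: country='FR' → inner[ELSE] → T11
acct=K53: country='FR' → inner[ELSE] → T11
acct=K64: country='DE' → inner[balance >= -1197] → T4
acct=K79: country='FR' → inner[age_days < 1352] → T6
acct=K80: country='BR' → outer ELSE → T11
acct=K87: country='US' → outer ELSE → T11

T11, T11, T11, T11, T11, T11, T11, T11, T4, T6, T11, T11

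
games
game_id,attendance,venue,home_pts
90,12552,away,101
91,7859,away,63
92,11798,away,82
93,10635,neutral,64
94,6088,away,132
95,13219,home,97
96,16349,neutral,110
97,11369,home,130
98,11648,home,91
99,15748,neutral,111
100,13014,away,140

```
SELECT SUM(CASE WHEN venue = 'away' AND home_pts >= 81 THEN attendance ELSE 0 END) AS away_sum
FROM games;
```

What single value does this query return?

game_id=90: ✓ → 12552
game_id=91: ✗
game_id=92: ✓ → 11798
game_id=93: ✗
game_id=94: ✓ → 6088
game_id=95: ✗
game_id=96: ✗
game_id=97: ✗
game_id=98: ✗
game_id=99: ✗
game_id=100: ✓ → 13014
away_sum = 12552 + 11798 + 6088 + 13014 = 43452

43452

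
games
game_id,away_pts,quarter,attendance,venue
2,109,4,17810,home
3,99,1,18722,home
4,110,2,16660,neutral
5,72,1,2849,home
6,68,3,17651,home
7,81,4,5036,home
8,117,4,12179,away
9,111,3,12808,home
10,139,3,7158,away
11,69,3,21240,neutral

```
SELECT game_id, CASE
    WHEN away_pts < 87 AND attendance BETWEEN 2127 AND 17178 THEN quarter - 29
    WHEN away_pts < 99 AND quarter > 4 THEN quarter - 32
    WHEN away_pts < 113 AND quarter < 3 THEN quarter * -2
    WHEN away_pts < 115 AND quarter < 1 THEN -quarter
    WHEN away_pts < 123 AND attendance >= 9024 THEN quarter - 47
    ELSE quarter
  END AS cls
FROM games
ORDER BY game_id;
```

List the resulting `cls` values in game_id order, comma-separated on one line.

game_id=2: away_pts < 123 AND attendance >= 9024 → -43
game_id=3: away_pts < 113 AND quarter < 3 → -2
game_id=4: away_pts < 113 AND quarter < 3 → -4
game_id=5: away_pts < 87 AND attendance BETWEEN 2127 AND 17178 → -28
game_id=6: away_pts < 123 AND attendance >= 9024 → -44
game_id=7: away_pts < 87 AND attendance BETWEEN 2127 AND 17178 → -25
game_id=8: away_pts < 123 AND attendance >= 9024 → -43
game_id=9: away_pts < 123 AND attendance >= 9024 → -44
game_id=10: ELSE → 3
game_id=11: away_pts < 123 AND attendance >= 9024 → -44

-43, -2, -4, -28, -44, -25, -43, -44, 3, -44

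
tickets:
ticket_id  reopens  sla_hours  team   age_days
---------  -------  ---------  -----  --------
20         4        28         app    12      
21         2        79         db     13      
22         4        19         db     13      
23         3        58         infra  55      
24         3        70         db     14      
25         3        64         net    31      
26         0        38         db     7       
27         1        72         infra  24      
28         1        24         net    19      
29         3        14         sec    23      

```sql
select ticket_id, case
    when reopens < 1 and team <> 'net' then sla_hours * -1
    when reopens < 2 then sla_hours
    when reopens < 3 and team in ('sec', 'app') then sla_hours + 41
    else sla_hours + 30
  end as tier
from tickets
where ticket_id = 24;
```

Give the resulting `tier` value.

100

ticket_id = 24: reopens=3, sla_hours=70, team=db, age_days=14.
reopens < 1 and team <> 'net' → false
reopens < 2 → false
reopens < 3 and team in ('sec', 'app') → false
No prior WHEN matched → ELSE → 100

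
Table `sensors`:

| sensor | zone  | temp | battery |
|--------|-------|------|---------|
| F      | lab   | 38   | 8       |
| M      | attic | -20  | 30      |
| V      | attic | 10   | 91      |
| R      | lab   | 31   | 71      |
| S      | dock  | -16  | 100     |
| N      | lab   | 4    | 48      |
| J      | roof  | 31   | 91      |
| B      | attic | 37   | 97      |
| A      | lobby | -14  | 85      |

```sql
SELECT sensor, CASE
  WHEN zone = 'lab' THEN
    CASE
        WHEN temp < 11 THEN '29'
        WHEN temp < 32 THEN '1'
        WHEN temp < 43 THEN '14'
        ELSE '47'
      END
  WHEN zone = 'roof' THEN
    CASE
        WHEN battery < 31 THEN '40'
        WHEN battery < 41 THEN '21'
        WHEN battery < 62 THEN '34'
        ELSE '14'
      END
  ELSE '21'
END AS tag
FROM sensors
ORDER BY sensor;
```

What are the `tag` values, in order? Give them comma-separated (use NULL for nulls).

21, 21, 14, 14, 21, 29, 1, 21, 21

sensor=A: zone='lobby' → outer ELSE → 21
sensor=B: zone='attic' → outer ELSE → 21
sensor=F: zone='lab' → inner[temp < 43] → 14
sensor=J: zone='roof' → inner[ELSE] → 14
sensor=M: zone='attic' → outer ELSE → 21
sensor=N: zone='lab' → inner[temp < 11] → 29
sensor=R: zone='lab' → inner[temp < 32] → 1
sensor=S: zone='dock' → outer ELSE → 21
sensor=V: zone='attic' → outer ELSE → 21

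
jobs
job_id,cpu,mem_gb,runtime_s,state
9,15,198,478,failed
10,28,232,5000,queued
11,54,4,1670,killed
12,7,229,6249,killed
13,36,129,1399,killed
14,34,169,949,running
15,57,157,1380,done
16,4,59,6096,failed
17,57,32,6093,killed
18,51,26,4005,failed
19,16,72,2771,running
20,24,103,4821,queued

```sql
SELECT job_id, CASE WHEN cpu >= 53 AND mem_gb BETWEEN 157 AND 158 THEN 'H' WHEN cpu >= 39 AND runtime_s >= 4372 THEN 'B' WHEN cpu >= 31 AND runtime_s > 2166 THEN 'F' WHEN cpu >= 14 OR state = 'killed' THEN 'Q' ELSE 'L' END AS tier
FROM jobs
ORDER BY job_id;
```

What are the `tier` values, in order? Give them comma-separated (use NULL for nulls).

job_id=9: cpu >= 14 OR state = 'killed' → Q
job_id=10: cpu >= 14 OR state = 'killed' → Q
job_id=11: cpu >= 14 OR state = 'killed' → Q
job_id=12: cpu >= 14 OR state = 'killed' → Q
job_id=13: cpu >= 14 OR state = 'killed' → Q
job_id=14: cpu >= 14 OR state = 'killed' → Q
job_id=15: cpu >= 53 AND mem_gb BETWEEN 157 AND 158 → H
job_id=16: ELSE → L
job_id=17: cpu >= 39 AND runtime_s >= 4372 → B
job_id=18: cpu >= 31 AND runtime_s > 2166 → F
job_id=19: cpu >= 14 OR state = 'killed' → Q
job_id=20: cpu >= 14 OR state = 'killed' → Q

Q, Q, Q, Q, Q, Q, H, L, B, F, Q, Q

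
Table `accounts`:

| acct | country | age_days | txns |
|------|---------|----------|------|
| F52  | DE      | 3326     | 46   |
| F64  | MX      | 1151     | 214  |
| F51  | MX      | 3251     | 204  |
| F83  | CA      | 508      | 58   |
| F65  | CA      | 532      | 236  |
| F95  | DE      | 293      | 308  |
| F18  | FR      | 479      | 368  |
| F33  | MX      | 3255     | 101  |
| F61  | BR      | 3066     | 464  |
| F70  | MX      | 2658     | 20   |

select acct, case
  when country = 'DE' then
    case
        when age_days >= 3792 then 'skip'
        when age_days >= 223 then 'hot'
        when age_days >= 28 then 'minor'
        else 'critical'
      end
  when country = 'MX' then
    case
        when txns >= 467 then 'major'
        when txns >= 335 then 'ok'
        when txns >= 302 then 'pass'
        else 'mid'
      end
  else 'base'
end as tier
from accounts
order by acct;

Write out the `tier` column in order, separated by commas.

acct=F18: country='FR' → outer ELSE → base
acct=F33: country='MX' → inner[ELSE] → mid
acct=F51: country='MX' → inner[ELSE] → mid
acct=F52: country='DE' → inner[age_days >= 223] → hot
acct=F61: country='BR' → outer ELSE → base
acct=F64: country='MX' → inner[ELSE] → mid
acct=F65: country='CA' → outer ELSE → base
acct=F70: country='MX' → inner[ELSE] → mid
acct=F83: country='CA' → outer ELSE → base
acct=F95: country='DE' → inner[age_days >= 223] → hot

base, mid, mid, hot, base, mid, base, mid, base, hot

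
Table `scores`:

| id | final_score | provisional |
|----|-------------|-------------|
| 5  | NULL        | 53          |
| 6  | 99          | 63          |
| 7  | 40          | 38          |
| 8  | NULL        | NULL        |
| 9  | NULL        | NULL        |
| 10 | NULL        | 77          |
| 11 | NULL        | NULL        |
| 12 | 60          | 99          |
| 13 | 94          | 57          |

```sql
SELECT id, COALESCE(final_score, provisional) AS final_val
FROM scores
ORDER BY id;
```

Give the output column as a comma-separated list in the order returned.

id=5: final_score=NULL, provisional=53 → 53
id=6: final_score=99 → 99
id=7: final_score=40 → 40
id=8: final_score=NULL, provisional=NULL (all NULL) → NULL
id=9: final_score=NULL, provisional=NULL (all NULL) → NULL
id=10: final_score=NULL, provisional=77 → 77
id=11: final_score=NULL, provisional=NULL (all NULL) → NULL
id=12: final_score=60 → 60
id=13: final_score=94 → 94

53, 99, 40, NULL, NULL, 77, NULL, 60, 94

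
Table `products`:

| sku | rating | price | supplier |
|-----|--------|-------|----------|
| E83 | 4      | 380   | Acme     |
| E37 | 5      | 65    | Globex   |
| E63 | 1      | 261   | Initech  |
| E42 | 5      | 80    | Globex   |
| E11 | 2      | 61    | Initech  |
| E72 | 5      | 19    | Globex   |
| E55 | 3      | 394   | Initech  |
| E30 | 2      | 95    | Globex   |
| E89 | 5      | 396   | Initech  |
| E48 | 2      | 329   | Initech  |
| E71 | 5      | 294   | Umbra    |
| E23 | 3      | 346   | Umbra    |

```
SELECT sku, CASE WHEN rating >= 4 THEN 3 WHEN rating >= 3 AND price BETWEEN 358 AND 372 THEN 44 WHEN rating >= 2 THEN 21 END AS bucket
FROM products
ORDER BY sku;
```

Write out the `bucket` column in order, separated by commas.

21, 21, 21, 3, 3, 21, 21, NULL, 3, 3, 3, 3

sku=E11: rating >= 2 → 21
sku=E23: rating >= 2 → 21
sku=E30: rating >= 2 → 21
sku=E37: rating >= 4 → 3
sku=E42: rating >= 4 → 3
sku=E48: rating >= 2 → 21
sku=E55: rating >= 2 → 21
sku=E63: (no match → NULL) → NULL
sku=E71: rating >= 4 → 3
sku=E72: rating >= 4 → 3
sku=E83: rating >= 4 → 3
sku=E89: rating >= 4 → 3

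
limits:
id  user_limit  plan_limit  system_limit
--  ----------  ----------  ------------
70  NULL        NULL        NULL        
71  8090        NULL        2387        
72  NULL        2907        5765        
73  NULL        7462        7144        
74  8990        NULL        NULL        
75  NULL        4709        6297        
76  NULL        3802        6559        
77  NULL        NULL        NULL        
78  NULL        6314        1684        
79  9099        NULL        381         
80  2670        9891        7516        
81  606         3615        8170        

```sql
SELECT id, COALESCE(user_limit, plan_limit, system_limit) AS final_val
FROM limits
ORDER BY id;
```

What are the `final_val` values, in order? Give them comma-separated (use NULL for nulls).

NULL, 8090, 2907, 7462, 8990, 4709, 3802, NULL, 6314, 9099, 2670, 606

id=70: user_limit=NULL, plan_limit=NULL, system_limit=NULL (all NULL) → NULL
id=71: user_limit=8090 → 8090
id=72: user_limit=NULL, plan_limit=2907 → 2907
id=73: user_limit=NULL, plan_limit=7462 → 7462
id=74: user_limit=8990 → 8990
id=75: user_limit=NULL, plan_limit=4709 → 4709
id=76: user_limit=NULL, plan_limit=3802 → 3802
id=77: user_limit=NULL, plan_limit=NULL, system_limit=NULL (all NULL) → NULL
id=78: user_limit=NULL, plan_limit=6314 → 6314
id=79: user_limit=9099 → 9099
id=80: user_limit=2670 → 2670
id=81: user_limit=606 → 606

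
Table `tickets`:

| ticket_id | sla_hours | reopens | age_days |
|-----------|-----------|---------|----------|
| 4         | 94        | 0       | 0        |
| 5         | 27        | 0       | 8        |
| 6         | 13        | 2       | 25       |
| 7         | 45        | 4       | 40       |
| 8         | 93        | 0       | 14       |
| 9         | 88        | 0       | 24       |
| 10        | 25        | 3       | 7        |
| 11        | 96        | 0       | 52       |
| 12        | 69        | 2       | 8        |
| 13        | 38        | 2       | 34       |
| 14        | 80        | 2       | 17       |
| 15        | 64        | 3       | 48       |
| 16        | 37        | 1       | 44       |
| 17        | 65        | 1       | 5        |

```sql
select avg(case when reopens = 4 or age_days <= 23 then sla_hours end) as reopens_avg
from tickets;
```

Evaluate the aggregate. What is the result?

62.25

ticket_id=4: ✓ → 94
ticket_id=5: ✓ → 27
ticket_id=6: ✗
ticket_id=7: ✓ → 45
ticket_id=8: ✓ → 93
ticket_id=9: ✗
ticket_id=10: ✓ → 25
ticket_id=11: ✗
ticket_id=12: ✓ → 69
ticket_id=13: ✗
ticket_id=14: ✓ → 80
ticket_id=15: ✗
ticket_id=16: ✗
ticket_id=17: ✓ → 65
reopens_avg = (94 + 27 + 45 + 93 + 25 + 69 + 80 + 65) / 8 = 62.25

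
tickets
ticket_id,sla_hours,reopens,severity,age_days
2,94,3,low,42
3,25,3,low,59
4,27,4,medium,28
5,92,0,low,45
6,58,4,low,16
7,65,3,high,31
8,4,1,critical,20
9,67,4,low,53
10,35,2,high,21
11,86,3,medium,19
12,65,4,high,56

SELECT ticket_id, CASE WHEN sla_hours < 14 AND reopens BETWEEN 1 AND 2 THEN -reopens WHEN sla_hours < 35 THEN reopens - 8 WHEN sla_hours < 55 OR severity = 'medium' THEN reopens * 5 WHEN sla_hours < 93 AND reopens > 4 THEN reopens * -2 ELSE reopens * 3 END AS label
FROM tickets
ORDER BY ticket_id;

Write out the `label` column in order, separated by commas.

9, -5, -4, 0, 12, 9, -1, 12, 10, 15, 12

ticket_id=2: ELSE → 9
ticket_id=3: sla_hours < 35 → -5
ticket_id=4: sla_hours < 35 → -4
ticket_id=5: ELSE → 0
ticket_id=6: ELSE → 12
ticket_id=7: ELSE → 9
ticket_id=8: sla_hours < 14 AND reopens BETWEEN 1 AND 2 → -1
ticket_id=9: ELSE → 12
ticket_id=10: sla_hours < 55 OR severity = 'medium' → 10
ticket_id=11: sla_hours < 55 OR severity = 'medium' → 15
ticket_id=12: ELSE → 12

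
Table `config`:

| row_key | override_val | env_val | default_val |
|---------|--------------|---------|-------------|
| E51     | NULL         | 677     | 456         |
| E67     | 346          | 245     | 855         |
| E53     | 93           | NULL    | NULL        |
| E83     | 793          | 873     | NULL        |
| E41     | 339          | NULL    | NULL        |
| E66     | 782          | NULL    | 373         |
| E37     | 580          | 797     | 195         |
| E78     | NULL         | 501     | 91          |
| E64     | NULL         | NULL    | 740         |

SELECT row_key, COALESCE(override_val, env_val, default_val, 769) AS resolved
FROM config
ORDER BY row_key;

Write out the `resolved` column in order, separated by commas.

row_key=E37: override_val=580 → 580
row_key=E41: override_val=339 → 339
row_key=E51: override_val=NULL, env_val=677 → 677
row_key=E53: override_val=93 → 93
row_key=E64: override_val=NULL, env_val=NULL, default_val=740 → 740
row_key=E66: override_val=782 → 782
row_key=E67: override_val=346 → 346
row_key=E78: override_val=NULL, env_val=501 → 501
row_key=E83: override_val=793 → 793

580, 339, 677, 93, 740, 782, 346, 501, 793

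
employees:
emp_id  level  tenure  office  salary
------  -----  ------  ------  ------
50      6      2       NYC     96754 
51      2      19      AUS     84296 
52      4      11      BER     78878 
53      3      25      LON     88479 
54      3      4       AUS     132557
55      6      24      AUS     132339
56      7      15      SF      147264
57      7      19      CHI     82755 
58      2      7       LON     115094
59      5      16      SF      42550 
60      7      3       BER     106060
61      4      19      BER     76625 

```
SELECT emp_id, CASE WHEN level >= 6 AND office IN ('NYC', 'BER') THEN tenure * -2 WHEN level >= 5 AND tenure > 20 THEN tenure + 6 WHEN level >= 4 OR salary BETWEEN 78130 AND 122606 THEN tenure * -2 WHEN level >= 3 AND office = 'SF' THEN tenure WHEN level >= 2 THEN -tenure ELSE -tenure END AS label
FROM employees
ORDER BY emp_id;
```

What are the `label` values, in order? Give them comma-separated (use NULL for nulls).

-4, -38, -22, -50, -4, 30, -30, -38, -14, -32, -6, -38

emp_id=50: level >= 6 AND office IN ('NYC', 'BER') → -4
emp_id=51: level >= 4 OR salary BETWEEN 78130 AND 122606 → -38
emp_id=52: level >= 4 OR salary BETWEEN 78130 AND 122606 → -22
emp_id=53: level >= 4 OR salary BETWEEN 78130 AND 122606 → -50
emp_id=54: level >= 2 → -4
emp_id=55: level >= 5 AND tenure > 20 → 30
emp_id=56: level >= 4 OR salary BETWEEN 78130 AND 122606 → -30
emp_id=57: level >= 4 OR salary BETWEEN 78130 AND 122606 → -38
emp_id=58: level >= 4 OR salary BETWEEN 78130 AND 122606 → -14
emp_id=59: level >= 4 OR salary BETWEEN 78130 AND 122606 → -32
emp_id=60: level >= 6 AND office IN ('NYC', 'BER') → -6
emp_id=61: level >= 4 OR salary BETWEEN 78130 AND 122606 → -38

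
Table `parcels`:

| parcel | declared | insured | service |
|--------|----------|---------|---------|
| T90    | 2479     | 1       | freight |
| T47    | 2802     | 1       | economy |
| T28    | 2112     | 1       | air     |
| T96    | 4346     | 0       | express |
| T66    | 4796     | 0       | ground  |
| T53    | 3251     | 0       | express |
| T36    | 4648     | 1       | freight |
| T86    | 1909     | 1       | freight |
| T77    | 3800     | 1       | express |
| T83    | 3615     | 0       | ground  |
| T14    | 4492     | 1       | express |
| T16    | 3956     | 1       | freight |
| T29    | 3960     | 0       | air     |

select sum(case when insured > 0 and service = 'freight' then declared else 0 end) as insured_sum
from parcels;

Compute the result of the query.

parcel=T90: ✓ → 2479
parcel=T47: ✗
parcel=T28: ✗
parcel=T96: ✗
parcel=T66: ✗
parcel=T53: ✗
parcel=T36: ✓ → 4648
parcel=T86: ✓ → 1909
parcel=T77: ✗
parcel=T83: ✗
parcel=T14: ✗
parcel=T16: ✓ → 3956
parcel=T29: ✗
insured_sum = 2479 + 4648 + 1909 + 3956 = 12992

12992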